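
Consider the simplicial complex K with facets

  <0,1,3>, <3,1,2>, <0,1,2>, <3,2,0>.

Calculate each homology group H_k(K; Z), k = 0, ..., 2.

H_0 ≅ Z,  H_1 = 0,  H_2 ≅ Z.

Order the vertices as 0 < 1 < 2 < 3. Listing each simplex with vertices in this order, K has dimension 2 with simplices:

  0-simplices (4): [0], [1], [2], [3]
  1-simplices (6): [0,1], [0,2], [0,3], [1,2], [1,3], [2,3]
  2-simplices (4): [0,1,2], [0,1,3], [0,2,3], [1,2,3]

giving chain groups C_0 ≅ Z^4, C_1 ≅ Z^6, C_2 ≅ Z^4.

Boundary ∂_1: C_1 → C_0 maps an edge to its endpoints' difference, ∂[p,q] = q − p.
The resulting 4×6 matrix has rank 3, and its Smith normal form has invariant factors (1,1,1).

The boundary map ∂_2: C_2 → C_1 acts by ∂[p,q,r] = [q,r] − [p,r] + [p,q]. For instance
  ∂[0,1,3] = [1,3] − [0,3] + [0,1],
  ∂[0,1,2] = [1,2] − [0,2] + [0,1].
As a 6×4 matrix over Z this has rank 3, with invariant factors (1,1,1).

Now H_k = ker ∂_k / im ∂_{k+1}, so:

  H_0: rank C_0 − rank ∂_1 = 4 − 3 = 1, and the invariant factors of ∂_1 are all 1, so H_0 = Z.
  H_1: rank ker ∂_1 − rank ∂_2 = (6 − 3) − 3 = 0, and the invariant factors of ∂_2 are all 1, so H_1 = 0.
  H_2: rank ker ∂_2 − rank ∂_3 = (4 − 3) − 0 = 1, and there is no ∂_3, so H_2 = Z.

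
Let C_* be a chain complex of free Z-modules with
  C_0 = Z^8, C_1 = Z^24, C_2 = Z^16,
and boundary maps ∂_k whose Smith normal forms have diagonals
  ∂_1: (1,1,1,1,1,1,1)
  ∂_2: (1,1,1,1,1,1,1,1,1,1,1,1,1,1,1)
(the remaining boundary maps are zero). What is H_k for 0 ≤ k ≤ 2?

H_0 ≅ Z,  H_1 ≅ Z^2,  H_2 ≅ Z.

H_0: b_0 = 8 − 0 − 7 = 1; torsion from ∂_1 factors > 1: none. So H_0 ≅ Z.
H_1: b_1 = 24 − 7 − 15 = 2; torsion from ∂_2 factors > 1: none. So H_1 ≅ Z^2.
H_2: b_2 = 16 − 15 − 0 = 1; torsion from ∂_3 factors > 1: none. So H_2 ≅ Z.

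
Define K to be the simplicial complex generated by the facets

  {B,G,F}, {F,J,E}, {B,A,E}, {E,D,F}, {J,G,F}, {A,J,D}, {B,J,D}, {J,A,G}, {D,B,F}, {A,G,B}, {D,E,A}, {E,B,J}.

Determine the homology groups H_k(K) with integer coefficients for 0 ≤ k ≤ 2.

H_0 ≅ Z,  H_1 ≅ Z/2Z,  H_2 = 0.

Fix the vertex order A < B < D < E < F < G < J and write every simplex with vertices in increasing order. Then dim K = 2 and the simplices of K are:

  0-simplices (7): A, B, D, E, F, G, J
  1-simplices (18): AB, AD, AE, AG, AJ, BD, BE, BF, BG, BJ, DE, DF, DJ, EF, EJ, FG, FJ, GJ
  2-simplices (12): ABE, ABG, ADE, ADJ, AGJ, BDF, BDJ, BEJ, BFG, DEF, EFJ, FGJ

Hence C_0 ≅ Z^7, C_1 ≅ Z^18, C_2 ≅ Z^12.

Boundary ∂_1: C_1 → C_0 is given by ∂[p,q] = [q] − [p]. For instance
  ∂BJ = J − B.
The 7×18 boundary matrix has rank 6 and Smith normal form diag(1,1,1,1,1,1).

Boundary ∂_2: C_2 → C_1 acts by ∂[p,q,r] = [q,r] − [p,r] + [p,q]. For instance
  ∂ABE = BE − AE + AB,
  ∂ADJ = DJ − AJ + AD.
The 18×12 boundary matrix has rank 12 and Smith normal form diag(1,1,1,1,1,1,1,1,1,1,1,2).

Computing H_k = (kernel of ∂_k) / (image of ∂_{k+1}):

  H_0: rank C_0 − rank ∂_1 = 7 − 6 = 1, and the invariant factors of ∂_1 are all 1, so H_0 = Z.
  H_1: rank ker ∂_1 − rank ∂_2 = (18 − 6) − 12 = 0, and ∂_2 has invariant factor 2 > 1, so H_1 = Z/2Z.
  H_2: rank ker ∂_2 − rank ∂_3 = (12 − 12) − 0 = 0, and there is no ∂_3, so H_2 = 0.

As a check, the Euler characteristic is 7 − 18 + 12 = 1, which agrees with 1 − 0 + 0 = 1.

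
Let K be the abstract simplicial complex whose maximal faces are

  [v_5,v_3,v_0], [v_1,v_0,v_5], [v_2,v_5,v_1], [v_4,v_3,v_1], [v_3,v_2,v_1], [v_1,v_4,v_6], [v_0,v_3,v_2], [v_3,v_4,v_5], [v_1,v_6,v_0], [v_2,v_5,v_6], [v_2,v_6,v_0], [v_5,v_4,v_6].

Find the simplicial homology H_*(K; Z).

Take the total order v_0 < v_1 < v_2 < v_3 < v_4 < v_5 < v_6 on the vertex set. Then K (dimension 2) consists of the simplices:

  0-simplices (7): [v_0], [v_1], [v_2], [v_3], [v_4], [v_5], [v_6]
  1-simplices (18): (18 of them)
  2-simplices (12): (12 of them)

giving chain groups C_0 ≅ Z^7, C_1 ≅ Z^18, C_2 ≅ Z^12.

∂_1: C_1 → C_0 is given by ∂[p,q] = [q] − [p]. For instance
  ∂[v_1,v_5] = [v_5] − [v_1].
The resulting 7×18 matrix has rank 6, and its Smith normal form has invariant factors (1,1,1,1,1,1).

The boundary map ∂_2: C_2 → C_1 acts by ∂[p,q,r] = [q,r] − [p,r] + [p,q]. For instance
  ∂[v_1,v_2,v_3] = [v_2,v_3] − [v_1,v_3] + [v_1,v_2],
  ∂[v_0,v_2,v_3] = [v_2,v_3] − [v_0,v_3] + [v_0,v_2].
This gives a 18×12 integer matrix of rank 12; reducing to Smith normal form yields diagonal entries (1,1,1,1,1,1,1,1,1,1,1,2).

Reading off H_k = ker ∂_k / im ∂_{k+1}:

  H_0: rank C_0 − rank ∂_1 = 7 − 6 = 1, and the invariant factors of ∂_1 are all 1, so H_0 ≅ Z.
  H_1: rank ker ∂_1 − rank ∂_2 = (18 − 6) − 12 = 0, and ∂_2 has invariant factor 2 > 1, so H_1 ≅ Z/2.
  H_2: rank ker ∂_2 − rank ∂_3 = (12 − 12) − 0 = 0, and there is no ∂_3, so H_2 ≅ 0.

As a check, the Euler characteristic is 7 − 18 + 12 = 1, which agrees with 1 − 0 + 0 = 1.
(K is a triangulation of the real projective plane RP^2.)

H_0 ≅ Z,  H_1 ≅ Z/2,  H_2 = 0.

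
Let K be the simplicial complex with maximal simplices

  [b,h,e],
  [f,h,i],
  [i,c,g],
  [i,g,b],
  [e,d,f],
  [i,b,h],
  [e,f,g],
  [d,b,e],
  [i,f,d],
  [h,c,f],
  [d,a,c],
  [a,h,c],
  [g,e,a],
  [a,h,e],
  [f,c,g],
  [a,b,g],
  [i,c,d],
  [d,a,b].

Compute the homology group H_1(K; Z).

H_1 = Z ⊕ Z/2.

Order the vertices as a < b < c < d < e < f < g < h < i. Listing each simplex with vertices in this order, K has dimension 2 with simplices:

  0-simplices (9): a, b, c, d, e, f, g, h, i
  1-simplices (27): ab, ac, ad, ae, ag, ah, bd, be, bg, bh, bi, cd, cf, cg, ch, ci, de, df, di, ef, eg, eh, fg, fh, fi, gi, hi
  2-simplices (18): abd, abg, acd, ach, aeg, aeh, bde, beh, bgi, bhi, cdi, cfg, cfh, cgi, def, dfi, efg, fhi

so the chain groups are C_0 ≅ Z^9, C_1 ≅ Z^27, C_2 ≅ Z^18.

∂_1: C_1 → C_0 sends each edge [p,q] (with p < q) to q − p. For instance
  ∂di = i − d.
The resulting 9×27 matrix has rank 8, and its Smith normal form has invariant factors (1,1,1,1,1,1,1,1).

Boundary ∂_2: C_2 → C_1 maps a triangle to the signed sum of its edges. For instance
  ∂efg = fg − eg + ef,
  ∂bde = de − be + bd.
The resulting 27×18 matrix has rank 18, and its Smith normal form has invariant factors (1,1,1,1,1,1,1,1,1,1,1,1,1,1,1,1,1,2).

Now H_k = ker ∂_k / im ∂_{k+1}, so:

  H_1: rank ker ∂_1 − rank ∂_2 = (27 − 8) − 18 = 1, and ∂_2 has invariant factor 2 > 1, so H_1 = Z ⊕ Z/2.

(K is a triangulation of the Klein bottle.)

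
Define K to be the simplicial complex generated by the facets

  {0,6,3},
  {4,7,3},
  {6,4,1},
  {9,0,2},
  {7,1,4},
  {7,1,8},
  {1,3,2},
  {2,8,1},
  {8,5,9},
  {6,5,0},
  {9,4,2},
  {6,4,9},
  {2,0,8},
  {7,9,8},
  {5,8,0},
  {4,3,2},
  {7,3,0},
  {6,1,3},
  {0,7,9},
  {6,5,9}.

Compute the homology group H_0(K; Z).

K has 10 vertices, 30 edges, 20 triangles.
rank ∂_0 = 0, rank ∂_1 = 9 ⇒ b_0 = 10 − 0 − 9 = 1; all invariant factors of ∂_1 are 1 so no torsion. So H_0 ≅ Z.

H_0 = Z.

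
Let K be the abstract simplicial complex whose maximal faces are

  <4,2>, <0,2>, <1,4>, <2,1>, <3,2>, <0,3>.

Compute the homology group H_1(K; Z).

Take the total order 0 < 1 < 2 < 3 < 4 on the vertex set. Then K (dimension 1) consists of the simplices:

  0-simplices (5): [0], [1], [2], [3], [4]
  1-simplices (6): [0,2], [0,3], [1,2], [1,4], [2,3], [2,4]

so the chain groups are C_0 ≅ Z^5, C_1 ≅ Z^6.

The boundary map ∂_1: C_1 → C_0 maps an edge to its endpoints' difference, ∂[p,q] = q − p. For instance
  ∂[2,4] = [4] − [2].
As a 5×6 matrix over Z this has rank 4, with invariant factors (1,1,1,1).

Computing H_k = (kernel of ∂_k) / (image of ∂_{k+1}):

  H_1: rank ker ∂_1 − rank ∂_2 = (6 − 4) − 0 = 2, and there is no ∂_2, so H_1 = Z^2.

H_1 ≅ Z^2.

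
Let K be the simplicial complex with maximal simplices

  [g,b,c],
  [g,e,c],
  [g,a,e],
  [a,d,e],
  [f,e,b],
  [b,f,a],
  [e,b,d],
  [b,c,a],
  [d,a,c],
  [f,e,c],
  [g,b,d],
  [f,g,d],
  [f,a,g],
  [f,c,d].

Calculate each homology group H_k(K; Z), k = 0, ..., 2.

Fix the vertex order a < b < c < d < e < f < g and write every simplex with vertices in increasing order. Then dim K = 2 and the simplices of K are:

  0-simplices (7): a, b, c, d, e, f, g
  1-simplices (21): ab, ac, ad, ae, af, ag, bc, bd, be, bf, bg, cd, ce, cf, cg, de, df, dg, ef, eg, fg
  2-simplices (14): abc, abf, acd, ade, aeg, afg, bcg, bde, bdg, bef, cdf, cef, ceg, dfg

Hence C_0 ≅ Z^7, C_1 ≅ Z^21, C_2 ≅ Z^14.

∂_1: C_1 → C_0 sends each edge [p,q] (with p < q) to q − p.
This gives a 7×21 integer matrix of rank 6; reducing to Smith normal form yields diagonal entries (1,1,1,1,1,1).

Boundary ∂_2: C_2 → C_1 acts by ∂[p,q,r] = [q,r] − [p,r] + [p,q]. For instance
  ∂bde = de − be + bd,
  ∂acd = cd − ad + ac.
The 21×14 boundary matrix has rank 13 and Smith normal form diag(1,1,1,1,1,1,1,1,1,1,1,1,1).

Now H_k = ker ∂_k / im ∂_{k+1}, so:

  H_0: rank C_0 − rank ∂_1 = 7 − 6 = 1, and the invariant factors of ∂_1 are all 1, so H_0 = Z.
  H_1: rank ker ∂_1 − rank ∂_2 = (21 − 6) − 13 = 2, and the invariant factors of ∂_2 are all 1, so H_1 = Z^2.
  H_2: rank ker ∂_2 − rank ∂_3 = (14 − 13) − 0 = 1, and there is no ∂_3, so H_2 = Z.

H_0 ≅ Z,  H_1 ≅ Z^2,  H_2 ≅ Z.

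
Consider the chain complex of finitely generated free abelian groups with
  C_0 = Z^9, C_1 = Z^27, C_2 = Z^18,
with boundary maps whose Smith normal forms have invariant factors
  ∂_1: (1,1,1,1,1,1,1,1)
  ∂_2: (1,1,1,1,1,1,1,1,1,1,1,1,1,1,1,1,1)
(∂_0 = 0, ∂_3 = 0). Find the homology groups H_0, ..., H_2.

H_0 ≅ Z,  H_1 ≅ Z^2,  H_2 ≅ Z.

H_0: b_0 = 9 − 0 − 8 = 1; torsion from ∂_1 factors > 1: none. So H_0 ≅ Z.
H_1: b_1 = 27 − 8 − 17 = 2; torsion from ∂_2 factors > 1: none. So H_1 ≅ Z^2.
H_2: b_2 = 18 − 17 − 0 = 1; torsion from ∂_3 factors > 1: none. So H_2 ≅ Z.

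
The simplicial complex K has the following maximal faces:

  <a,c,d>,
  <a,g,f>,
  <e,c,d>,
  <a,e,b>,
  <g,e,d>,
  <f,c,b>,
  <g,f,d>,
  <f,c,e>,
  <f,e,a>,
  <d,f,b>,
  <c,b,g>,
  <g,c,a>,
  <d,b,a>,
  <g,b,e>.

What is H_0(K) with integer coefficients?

K has 7 vertices, 21 edges, 14 triangles.
rank ∂_0 = 0, rank ∂_1 = 6 ⇒ b_0 = 7 − 0 − 6 = 1; all invariant factors of ∂_1 are 1 so no torsion. So H_0 ≅ Z.

H_0 ≅ Z.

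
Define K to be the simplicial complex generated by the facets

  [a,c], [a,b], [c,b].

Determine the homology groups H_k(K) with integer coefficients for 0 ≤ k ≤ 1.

H_0 ≅ Z,  H_1 ≅ Z.

We work with the vertex ordering a < b < c. The simplices of K, each written with vertices in increasing order, are:

  0-simplices (3): a, b, c
  1-simplices (3): ab, ac, bc

giving chain groups C_0 ≅ Z^3, C_1 ≅ Z^3.

Boundary ∂_1: C_1 → C_0 is given by ∂[p,q] = [q] − [p].
As a 3×3 matrix over Z this has rank 2, with invariant factors (1,1).

Now H_k = ker ∂_k / im ∂_{k+1}, so:

  H_0: rank C_0 − rank ∂_1 = 3 − 2 = 1, and the invariant factors of ∂_1 are all 1, so H_0 ≅ Z.
  H_1: rank ker ∂_1 − rank ∂_2 = (3 − 2) − 0 = 1, and there is no ∂_2, so H_1 ≅ Z.

(K is a triangulation of the circle S^1.)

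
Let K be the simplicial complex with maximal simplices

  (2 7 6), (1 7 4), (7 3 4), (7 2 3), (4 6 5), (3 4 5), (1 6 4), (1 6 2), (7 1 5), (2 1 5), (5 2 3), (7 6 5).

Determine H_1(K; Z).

Take the total order 1 < 2 < 3 < 4 < 5 < 6 < 7 on the vertex set. Then K (dimension 2) consists of the simplices:

  0-simplices (7): [1], [2], [3], [4], [5], [6], [7]
  1-simplices (18): [1,2], [1,4], [1,5], [1,6], [1,7], [2,3], [2,5], [2,6], [2,7], [3,4], [3,5], [3,7], [4,5], [4,6], [4,7], [5,6], [5,7], [6,7]
  2-simplices (12): [1,2,5], [1,2,6], [1,4,6], [1,4,7], [1,5,7], [2,3,5], [2,3,7], [2,6,7], [3,4,5], [3,4,7], [4,5,6], [5,6,7]

so the chain groups are C_0 ≅ Z^7, C_1 ≅ Z^18, C_2 ≅ Z^12.

The boundary map ∂_1: C_1 → C_0 sends each edge [p,q] (with p < q) to q − p. For instance
  ∂[2,5] = [5] − [2].
The 7×18 boundary matrix has rank 6 and Smith normal form diag(1,1,1,1,1,1).

The boundary map ∂_2: C_2 → C_1 sends each 2-simplex [p,q,r] to [q,r] − [p,r] + [p,q]. For instance
  ∂[4,5,6] = [5,6] − [4,6] + [4,5],
  ∂[1,2,5] = [2,5] − [1,5] + [1,2].
The resulting 18×12 matrix has rank 12, and its Smith normal form has invariant factors (1,1,1,1,1,1,1,1,1,1,1,2).

Reading off H_k = ker ∂_k / im ∂_{k+1}:

  H_1: rank ker ∂_1 − rank ∂_2 = (18 − 6) − 12 = 0, and ∂_2 has invariant factor 2 > 1, so H_1 ≅ Z/2.

H_1 ≅ Z/2.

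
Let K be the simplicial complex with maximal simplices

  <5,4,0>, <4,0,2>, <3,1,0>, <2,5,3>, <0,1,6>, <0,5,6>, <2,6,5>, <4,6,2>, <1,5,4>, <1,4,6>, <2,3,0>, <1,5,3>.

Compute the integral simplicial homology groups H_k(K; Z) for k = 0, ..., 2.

H_0 ≅ Z,  H_1 ≅ Z/2Z,  H_2 = 0.

K has 7 vertices, 18 edges, 12 triangles.
rank ∂_0 = 0, rank ∂_1 = 6 ⇒ b_0 = 7 − 0 − 6 = 1; all invariant factors of ∂_1 are 1 so no torsion. So H_0 ≅ Z.
rank ∂_1 = 6, rank ∂_2 = 12 ⇒ b_1 = 18 − 6 − 12 = 0; ∂_2 has invariant factor(s) [2] giving torsion. So H_1 ≅ Z/2Z.
rank ∂_2 = 12, rank ∂_3 = 0 ⇒ b_2 = 12 − 12 − 0 = 0. So H_2 ≅ 0.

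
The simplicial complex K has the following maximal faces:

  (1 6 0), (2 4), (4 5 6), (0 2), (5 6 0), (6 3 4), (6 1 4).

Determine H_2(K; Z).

Take the total order 0 < 1 < 2 < 3 < 4 < 5 < 6 on the vertex set. Then K (dimension 2) consists of the simplices:

  0-simplices (7): [0], [1], [2], [3], [4], [5], [6]
  1-simplices (12): [0,1], [0,2], [0,5], [0,6], [1,4], [1,6], [2,4], [3,4], [3,6], [4,5], [4,6], [5,6]
  2-simplices (5): [0,1,6], [0,5,6], [1,4,6], [3,4,6], [4,5,6]

giving chain groups C_0 ≅ Z^7, C_1 ≅ Z^12, C_2 ≅ Z^5.

Boundary ∂_1: C_1 → C_0 is given by ∂[p,q] = [q] − [p].
As a 7×12 matrix over Z this has rank 6, with invariant factors (1,1,1,1,1,1).

Boundary ∂_2: C_2 → C_1 maps a triangle to the signed sum of its edges. For instance
  ∂[0,5,6] = [5,6] − [0,6] + [0,5],
  ∂[4,5,6] = [5,6] − [4,6] + [4,5].
The 12×5 boundary matrix has rank 5 and Smith normal form diag(1,1,1,1,1).

Now H_k = ker ∂_k / im ∂_{k+1}, so:

  H_2: rank ker ∂_2 − rank ∂_3 = (5 − 5) − 0 = 0, and there is no ∂_3, so H_2 ≅ 0.

H_2 = 0.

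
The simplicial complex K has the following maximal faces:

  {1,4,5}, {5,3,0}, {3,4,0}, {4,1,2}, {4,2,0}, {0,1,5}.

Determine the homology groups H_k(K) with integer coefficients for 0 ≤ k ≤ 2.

H_0 ≅ Z,  H_1 ≅ Z,  H_2 = 0.

Order the vertices as 0 < 1 < 2 < 3 < 4 < 5. Listing each simplex with vertices in this order, K has dimension 2 with simplices:

  0-simplices (6): [0], [1], [2], [3], [4], [5]
  1-simplices (12): [0,1], [0,2], [0,3], [0,4], [0,5], [1,2], [1,4], [1,5], [2,4], [3,4], [3,5], [4,5]
  2-simplices (6): [0,1,5], [0,2,4], [0,3,4], [0,3,5], [1,2,4], [1,4,5]

giving chain groups C_0 ≅ Z^6, C_1 ≅ Z^12, C_2 ≅ Z^6.

∂_1: C_1 → C_0 maps an edge to its endpoints' difference, ∂[p,q] = q − p.
As a 6×12 matrix over Z this has rank 5, with invariant factors (1,1,1,1,1).

The boundary map ∂_2: C_2 → C_1 sends each 2-simplex [p,q,r] to [q,r] − [p,r] + [p,q]. For instance
  ∂[0,3,5] = [3,5] − [0,5] + [0,3],
  ∂[0,2,4] = [2,4] − [0,4] + [0,2].
The 12×6 boundary matrix has rank 6 and Smith normal form diag(1,1,1,1,1,1).

Reading off H_k = ker ∂_k / im ∂_{k+1}:

  H_0: rank C_0 − rank ∂_1 = 6 − 5 = 1, and the invariant factors of ∂_1 are all 1, so H_0 ≅ Z.
  H_1: rank ker ∂_1 − rank ∂_2 = (12 − 5) − 6 = 1, and the invariant factors of ∂_2 are all 1, so H_1 ≅ Z.
  H_2: rank ker ∂_2 − rank ∂_3 = (6 − 6) − 0 = 0, and there is no ∂_3, so H_2 ≅ 0.

As a check, the Euler characteristic is 6 − 12 + 6 = 0, which agrees with 1 − 1 + 0 = 0.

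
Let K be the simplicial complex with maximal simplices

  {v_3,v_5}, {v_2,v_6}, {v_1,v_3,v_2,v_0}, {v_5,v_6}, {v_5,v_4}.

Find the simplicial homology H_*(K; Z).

H_0 ≅ Z,  H_1 ≅ Z,  H_2 = 0,  H_3 = 0.

We work with the vertex ordering v_0 < v_1 < v_2 < v_3 < v_4 < v_5 < v_6. The simplices of K, each written with vertices in increasing order, are:

  0-simplices (7): [v_0], [v_1], [v_2], [v_3], [v_4], [v_5], [v_6]
  1-simplices (10): [v_0,v_1], [v_0,v_2], [v_0,v_3], [v_1,v_2], [v_1,v_3], [v_2,v_3], [v_2,v_6], [v_3,v_5], [v_4,v_5], [v_5,v_6]
  2-simplices (4): [v_0,v_1,v_2], [v_0,v_1,v_3], [v_0,v_2,v_3], [v_1,v_2,v_3]
  3-simplices (1): [v_0,v_1,v_2,v_3]

so the chain groups are C_0 ≅ Z^7, C_1 ≅ Z^10, C_2 ≅ Z^4, C_3 ≅ Z^1.

Boundary ∂_1: C_1 → C_0 is given by ∂[p,q] = [q] − [p].
The 7×10 boundary matrix has rank 6 and Smith normal form diag(1,1,1,1,1,1).

The boundary map ∂_2: C_2 → C_1 acts by ∂[p,q,r] = [q,r] − [p,r] + [p,q]. For instance
  ∂[v_0,v_1,v_2] = [v_1,v_2] − [v_0,v_2] + [v_0,v_1],
  ∂[v_0,v_2,v_3] = [v_2,v_3] − [v_0,v_3] + [v_0,v_2].
The 10×4 boundary matrix has rank 3 and Smith normal form diag(1,1,1).

The boundary map ∂_3: C_3 → C_2 sends each 3-simplex σ to the alternating sum Σ_i (−1)^i (σ with its i-th vertex removed). For instance
  ∂[v_0,v_1,v_2,v_3] = [v_1,v_2,v_3] − [v_0,v_2,v_3] + [v_0,v_1,v_3] − [v_0,v_1,v_2].
This gives a 4×1 integer matrix of rank 1; reducing to Smith normal form yields diagonal entries (1).

From H_k ≅ ker(∂_k) / im(∂_{k+1}) we obtain:

  H_0: rank C_0 − rank ∂_1 = 7 − 6 = 1, and the invariant factors of ∂_1 are all 1, so H_0 = Z.
  H_1: rank ker ∂_1 − rank ∂_2 = (10 − 6) − 3 = 1, and the invariant factors of ∂_2 are all 1, so H_1 = Z.
  H_2: rank ker ∂_2 − rank ∂_3 = (4 − 3) − 1 = 0, and the invariant factors of ∂_3 are all 1, so H_2 = 0.
  H_3: rank ker ∂_3 − rank ∂_4 = (1 − 1) − 0 = 0, and there is no ∂_4, so H_3 = 0.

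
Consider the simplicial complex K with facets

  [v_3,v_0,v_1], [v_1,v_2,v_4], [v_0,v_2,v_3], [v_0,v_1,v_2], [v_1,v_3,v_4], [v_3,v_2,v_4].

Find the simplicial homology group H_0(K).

We work with the vertex ordering v_0 < v_1 < v_2 < v_3 < v_4. The simplices of K, each written with vertices in increasing order, are:

  0-simplices (5): [v_0], [v_1], [v_2], [v_3], [v_4]
  1-simplices (9): [v_0,v_1], [v_0,v_2], [v_0,v_3], [v_1,v_2], [v_1,v_3], [v_1,v_4], [v_2,v_3], [v_2,v_4], [v_3,v_4]
  2-simplices (6): [v_0,v_1,v_2], [v_0,v_1,v_3], [v_0,v_2,v_3], [v_1,v_2,v_4], [v_1,v_3,v_4], [v_2,v_3,v_4]

Hence C_0 ≅ Z^5, C_1 ≅ Z^9, C_2 ≅ Z^6.

∂_1: C_1 → C_0 maps an edge to its endpoints' difference, ∂[p,q] = q − p. For instance
  ∂[v_3,v_4] = [v_4] − [v_3].
This gives a 5×9 integer matrix of rank 4; reducing to Smith normal form yields diagonal entries (1,1,1,1).

Boundary ∂_2: C_2 → C_1 maps a triangle to the signed sum of its edges. For instance
  ∂[v_0,v_2,v_3] = [v_2,v_3] − [v_0,v_3] + [v_0,v_2],
  ∂[v_1,v_2,v_4] = [v_2,v_4] − [v_1,v_4] + [v_1,v_2].
This gives a 9×6 integer matrix of rank 5; reducing to Smith normal form yields diagonal entries (1,1,1,1,1).

From H_k ≅ ker(∂_k) / im(∂_{k+1}) we obtain:

  H_0: rank C_0 − rank ∂_1 = 5 − 4 = 1, and the invariant factors of ∂_1 are all 1, so H_0 ≅ Z.

(K is a triangulation of the 2-sphere S^2.)

H_0 ≅ Z.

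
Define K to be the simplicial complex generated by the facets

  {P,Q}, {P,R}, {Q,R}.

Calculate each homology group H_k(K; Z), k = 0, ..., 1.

Order the vertices as P < Q < R. Listing each simplex with vertices in this order, K has dimension 1 with simplices:

  0-simplices (3): P, Q, R
  1-simplices (3): PQ, PR, QR

giving chain groups C_0 ≅ Z^3, C_1 ≅ Z^3.

The boundary map ∂_1: C_1 → C_0 maps an edge to its endpoints' difference, ∂[p,q] = q − p. For instance
  ∂PR = R − P.
The resulting 3×3 matrix has rank 2, and its Smith normal form has invariant factors (1,1).

From H_k ≅ ker(∂_k) / im(∂_{k+1}) we obtain:

  H_0: rank C_0 − rank ∂_1 = 3 − 2 = 1, and the invariant factors of ∂_1 are all 1, so H_0 ≅ Z.
  H_1: rank ker ∂_1 − rank ∂_2 = (3 − 2) − 0 = 1, and there is no ∂_2, so H_1 ≅ Z.

H_0 = Z,  H_1 = Z.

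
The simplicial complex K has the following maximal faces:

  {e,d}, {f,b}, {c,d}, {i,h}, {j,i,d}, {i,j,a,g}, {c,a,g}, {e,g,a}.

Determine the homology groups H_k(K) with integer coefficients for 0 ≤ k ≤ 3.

We work with the vertex ordering a < b < c < d < e < f < g < h < i < j. The simplices of K, each written with vertices in increasing order, are:

  0-simplices (10): a, b, c, d, e, f, g, h, i, j
  1-simplices (16): ac, ae, ag, ai, aj, bf, cd, cg, de, di, dj, eg, gi, gj, hi, ij
  2-simplices (7): acg, aeg, agi, agj, aij, dij, gij
  3-simplices (1): agij

so the chain groups are C_0 ≅ Z^10, C_1 ≅ Z^16, C_2 ≅ Z^7, C_3 ≅ Z^1.

The boundary map ∂_1: C_1 → C_0 maps an edge to its endpoints' difference, ∂[p,q] = q − p. For instance
  ∂cd = d − c.
The 10×16 boundary matrix has rank 8 and Smith normal form diag(1,1,1,1,1,1,1,1).

The boundary map ∂_2: C_2 → C_1 sends each 2-simplex [p,q,r] to [q,r] − [p,r] + [p,q]. For instance
  ∂aij = ij − aj + ai,
  ∂agi = gi − ai + ag.
As a 16×7 matrix over Z this has rank 6, with invariant factors (1,1,1,1,1,1).

The boundary map ∂_3: C_3 → C_2 sends each 3-simplex σ to the alternating sum Σ_i (−1)^i (σ with its i-th vertex removed). For instance
  ∂agij = gij − aij + agj − agi.
As a 7×1 matrix over Z this has rank 1, with invariant factors (1).

Now H_k = ker ∂_k / im ∂_{k+1}, so:

  H_0: rank C_0 − rank ∂_1 = 10 − 8 = 2, and the invariant factors of ∂_1 are all 1, so H_0 = Z^2.
  H_1: rank ker ∂_1 − rank ∂_2 = (16 − 8) − 6 = 2, and the invariant factors of ∂_2 are all 1, so H_1 = Z^2.
  H_2: rank ker ∂_2 − rank ∂_3 = (7 − 6) − 1 = 0, and the invariant factors of ∂_3 are all 1, so H_2 = 0.
  H_3: rank ker ∂_3 − rank ∂_4 = (1 − 1) − 0 = 0, and there is no ∂_4, so H_3 = 0.

H_0 = Z^2,  H_1 = Z^2,  H_2 = 0,  H_3 = 0.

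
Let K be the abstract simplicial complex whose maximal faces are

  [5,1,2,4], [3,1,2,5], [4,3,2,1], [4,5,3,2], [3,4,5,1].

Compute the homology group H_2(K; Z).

Fix the vertex order 1 < 2 < 3 < 4 < 5 and write every simplex with vertices in increasing order. Then dim K = 3 and the simplices of K are:

  0-simplices (5): [1], [2], [3], [4], [5]
  1-simplices (10): [1,2], [1,3], [1,4], [1,5], [2,3], [2,4], [2,5], [3,4], [3,5], [4,5]
  2-simplices (10): [1,2,3], [1,2,4], [1,2,5], [1,3,4], [1,3,5], [1,4,5], [2,3,4], [2,3,5], [2,4,5], [3,4,5]
  3-simplices (5): [1,2,3,4], [1,2,3,5], [1,2,4,5], [1,3,4,5], [2,3,4,5]

so the chain groups are C_0 ≅ Z^5, C_1 ≅ Z^10, C_2 ≅ Z^10, C_3 ≅ Z^5.

Boundary ∂_1: C_1 → C_0 maps an edge to its endpoints' difference, ∂[p,q] = q − p.
As a 5×10 matrix over Z this has rank 4, with invariant factors (1,1,1,1).

Boundary ∂_2: C_2 → C_1 acts by ∂[p,q,r] = [q,r] − [p,r] + [p,q]. For instance
  ∂[2,4,5] = [4,5] − [2,5] + [2,4],
  ∂[2,3,5] = [3,5] − [2,5] + [2,3].
The 10×10 boundary matrix has rank 6 and Smith normal form diag(1,1,1,1,1,1).

∂_3: C_3 → C_2 sends each 3-simplex σ to the alternating sum Σ_i (−1)^i (σ with its i-th vertex removed). For instance
  ∂[1,2,3,5] = [2,3,5] − [1,3,5] + [1,2,5] − [1,2,3],
  ∂[1,2,4,5] = [2,4,5] − [1,4,5] + [1,2,5] − [1,2,4].
The resulting 10×5 matrix has rank 4, and its Smith normal form has invariant factors (1,1,1,1).

Now H_k = ker ∂_k / im ∂_{k+1}, so:

  H_2: rank ker ∂_2 − rank ∂_3 = (10 − 6) − 4 = 0, and the invariant factors of ∂_3 are all 1, so H_2 ≅ 0.

H_2 = 0.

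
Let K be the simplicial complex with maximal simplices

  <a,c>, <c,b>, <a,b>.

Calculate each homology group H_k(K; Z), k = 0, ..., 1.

H_0 = Z,  H_1 = Z.

Order the vertices as a < b < c. Listing each simplex with vertices in this order, K has dimension 1 with simplices:

  0-simplices (3): a, b, c
  1-simplices (3): ab, ac, bc

so the chain groups are C_0 ≅ Z^3, C_1 ≅ Z^3.

∂_1: C_1 → C_0 maps an edge to its endpoints' difference, ∂[p,q] = q − p.
The resulting 3×3 matrix has rank 2, and its Smith normal form has invariant factors (1,1).

Now H_k = ker ∂_k / im ∂_{k+1}, so:

  H_0: rank C_0 − rank ∂_1 = 3 − 2 = 1, and the invariant factors of ∂_1 are all 1, so H_0 = Z.
  H_1: rank ker ∂_1 − rank ∂_2 = (3 − 2) − 0 = 1, and there is no ∂_2, so H_1 = Z.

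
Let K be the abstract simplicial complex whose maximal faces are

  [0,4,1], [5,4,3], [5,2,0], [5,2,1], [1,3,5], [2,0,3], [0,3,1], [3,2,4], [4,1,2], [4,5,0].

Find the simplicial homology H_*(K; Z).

Order the vertices as 0 < 1 < 2 < 3 < 4 < 5. Listing each simplex with vertices in this order, K has dimension 2 with simplices:

  0-simplices (6): [0], [1], [2], [3], [4], [5]
  1-simplices (15): [0,1], [0,2], [0,3], [0,4], [0,5], [1,2], [1,3], [1,4], [1,5], [2,3], [2,4], [2,5], [3,4], [3,5], [4,5]
  2-simplices (10): [0,1,3], [0,1,4], [0,2,3], [0,2,5], [0,4,5], [1,2,4], [1,2,5], [1,3,5], [2,3,4], [3,4,5]

giving chain groups C_0 ≅ Z^6, C_1 ≅ Z^15, C_2 ≅ Z^10.

The boundary map ∂_1: C_1 → C_0 is given by ∂[p,q] = [q] − [p].
The 6×15 boundary matrix has rank 5 and Smith normal form diag(1,1,1,1,1).

Boundary ∂_2: C_2 → C_1 sends each 2-simplex [p,q,r] to [q,r] − [p,r] + [p,q]. For instance
  ∂[1,2,4] = [2,4] − [1,4] + [1,2],
  ∂[2,3,4] = [3,4] − [2,4] + [2,3].
The resulting 15×10 matrix has rank 10, and its Smith normal form has invariant factors (1,1,1,1,1,1,1,1,1,2).

Now H_k = ker ∂_k / im ∂_{k+1}, so:

  H_0: rank C_0 − rank ∂_1 = 6 − 5 = 1, and the invariant factors of ∂_1 are all 1, so H_0 = Z.
  H_1: rank ker ∂_1 − rank ∂_2 = (15 − 5) − 10 = 0, and ∂_2 has invariant factor 2 > 1, so H_1 = Z/2Z.
  H_2: rank ker ∂_2 − rank ∂_3 = (10 − 10) − 0 = 0, and there is no ∂_3, so H_2 = 0.

H_0 = Z,  H_1 = Z/2Z,  H_2 = 0.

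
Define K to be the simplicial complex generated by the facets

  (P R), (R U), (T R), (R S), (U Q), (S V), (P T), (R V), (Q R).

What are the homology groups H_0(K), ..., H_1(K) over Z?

Fix the vertex order P < Q < R < S < T < U < V and write every simplex with vertices in increasing order. Then dim K = 1 and the simplices of K are:

  0-simplices (7): P, Q, R, S, T, U, V
  1-simplices (9): PR, PT, QR, QU, RS, RT, RU, RV, SV

Hence C_0 ≅ Z^7, C_1 ≅ Z^9.

The boundary map ∂_1: C_1 → C_0 is given by ∂[p,q] = [q] − [p].
The 7×9 boundary matrix has rank 6 and Smith normal form diag(1,1,1,1,1,1).

Reading off H_k = ker ∂_k / im ∂_{k+1}:

  H_0: rank C_0 − rank ∂_1 = 7 − 6 = 1, and the invariant factors of ∂_1 are all 1, so H_0 ≅ Z.
  H_1: rank ker ∂_1 − rank ∂_2 = (9 − 6) − 0 = 3, and there is no ∂_2, so H_1 ≅ Z^3.

As a check, the Euler characteristic is 7 − 9 = -2, which agrees with 1 − 3 = -2.

H_0 ≅ Z,  H_1 ≅ Z^3.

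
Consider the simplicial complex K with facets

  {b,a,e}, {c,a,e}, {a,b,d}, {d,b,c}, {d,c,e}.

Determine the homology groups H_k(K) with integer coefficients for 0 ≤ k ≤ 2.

We work with the vertex ordering a < b < c < d < e. The simplices of K, each written with vertices in increasing order, are:

  0-simplices (5): a, b, c, d, e
  1-simplices (10): ab, ac, ad, ae, bc, bd, be, cd, ce, de
  2-simplices (5): abd, abe, ace, bcd, cde

giving chain groups C_0 ≅ Z^5, C_1 ≅ Z^10, C_2 ≅ Z^5.

∂_1: C_1 → C_0 maps an edge to its endpoints' difference, ∂[p,q] = q − p. For instance
  ∂bc = c − b.
This gives a 5×10 integer matrix of rank 4; reducing to Smith normal form yields diagonal entries (1,1,1,1).

Boundary ∂_2: C_2 → C_1 acts by ∂[p,q,r] = [q,r] − [p,r] + [p,q]. For instance
  ∂cde = de − ce + cd,
  ∂abd = bd − ad + ab.
The resulting 10×5 matrix has rank 5, and its Smith normal form has invariant factors (1,1,1,1,1).

Reading off H_k = ker ∂_k / im ∂_{k+1}:

  H_0: rank C_0 − rank ∂_1 = 5 − 4 = 1, and the invariant factors of ∂_1 are all 1, so H_0 = Z.
  H_1: rank ker ∂_1 − rank ∂_2 = (10 − 4) − 5 = 1, and the invariant factors of ∂_2 are all 1, so H_1 = Z.
  H_2: rank ker ∂_2 − rank ∂_3 = (5 − 5) − 0 = 0, and there is no ∂_3, so H_2 = 0.

H_0 ≅ Z,  H_1 ≅ Z,  H_2 = 0.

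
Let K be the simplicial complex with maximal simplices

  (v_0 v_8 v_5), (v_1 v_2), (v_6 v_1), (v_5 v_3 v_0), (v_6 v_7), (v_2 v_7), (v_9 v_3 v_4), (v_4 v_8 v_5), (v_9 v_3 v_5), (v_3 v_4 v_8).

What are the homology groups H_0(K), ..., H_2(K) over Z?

Take the total order v_0 < v_1 < v_2 < v_3 < v_4 < v_5 < v_6 < v_7 < v_8 < v_9 on the vertex set. Then K (dimension 2) consists of the simplices:

  0-simplices (10): [v_0], [v_1], [v_2], [v_3], [v_4], [v_5], [v_6], [v_7], [v_8], [v_9]
  1-simplices (16): (16 of them)
  2-simplices (6): [v_0,v_3,v_5], [v_0,v_5,v_8], [v_3,v_4,v_8], [v_3,v_4,v_9], [v_3,v_5,v_9], [v_4,v_5,v_8]

Hence C_0 ≅ Z^10, C_1 ≅ Z^16, C_2 ≅ Z^6.

The boundary map ∂_1: C_1 → C_0 is given by ∂[p,q] = [q] − [p].
The 10×16 boundary matrix has rank 8 and Smith normal form diag(1,1,1,1,1,1,1,1).

Boundary ∂_2: C_2 → C_1 acts by ∂[p,q,r] = [q,r] − [p,r] + [p,q]. For instance
  ∂[v_3,v_4,v_9] = [v_4,v_9] − [v_3,v_9] + [v_3,v_4],
  ∂[v_3,v_5,v_9] = [v_5,v_9] − [v_3,v_9] + [v_3,v_5].
As a 16×6 matrix over Z this has rank 6, with invariant factors (1,1,1,1,1,1).

Computing H_k = (kernel of ∂_k) / (image of ∂_{k+1}):

  H_0: rank C_0 − rank ∂_1 = 10 − 8 = 2, and the invariant factors of ∂_1 are all 1, so H_0 = Z^2.
  H_1: rank ker ∂_1 − rank ∂_2 = (16 − 8) − 6 = 2, and the invariant factors of ∂_2 are all 1, so H_1 = Z^2.
  H_2: rank ker ∂_2 − rank ∂_3 = (6 − 6) − 0 = 0, and there is no ∂_3, so H_2 = 0.

(K is a triangulation of the disjoint union of the cylinder S^1 x I and the circle S^1.)

H_0 = Z^2,  H_1 = Z^2,  H_2 = 0.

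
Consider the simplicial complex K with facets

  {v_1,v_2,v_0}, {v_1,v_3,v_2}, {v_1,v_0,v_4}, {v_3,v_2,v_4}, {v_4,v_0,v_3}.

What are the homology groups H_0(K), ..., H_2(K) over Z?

We work with the vertex ordering v_0 < v_1 < v_2 < v_3 < v_4. The simplices of K, each written with vertices in increasing order, are:

  0-simplices (5): [v_0], [v_1], [v_2], [v_3], [v_4]
  1-simplices (10): [v_0,v_1], [v_0,v_2], [v_0,v_3], [v_0,v_4], [v_1,v_2], [v_1,v_3], [v_1,v_4], [v_2,v_3], [v_2,v_4], [v_3,v_4]
  2-simplices (5): [v_0,v_1,v_2], [v_0,v_1,v_4], [v_0,v_3,v_4], [v_1,v_2,v_3], [v_2,v_3,v_4]

giving chain groups C_0 ≅ Z^5, C_1 ≅ Z^10, C_2 ≅ Z^5.

Boundary ∂_1: C_1 → C_0 is given by ∂[p,q] = [q] − [p]. For instance
  ∂[v_0,v_4] = [v_4] − [v_0].
The 5×10 boundary matrix has rank 4 and Smith normal form diag(1,1,1,1).

Boundary ∂_2: C_2 → C_1 sends each 2-simplex [p,q,r] to [q,r] − [p,r] + [p,q]. For instance
  ∂[v_0,v_1,v_4] = [v_1,v_4] − [v_0,v_4] + [v_0,v_1],
  ∂[v_0,v_3,v_4] = [v_3,v_4] − [v_0,v_4] + [v_0,v_3].
As a 10×5 matrix over Z this has rank 5, with invariant factors (1,1,1,1,1).

Computing H_k = (kernel of ∂_k) / (image of ∂_{k+1}):

  H_0: rank C_0 − rank ∂_1 = 5 − 4 = 1, and the invariant factors of ∂_1 are all 1, so H_0 ≅ Z.
  H_1: rank ker ∂_1 − rank ∂_2 = (10 − 4) − 5 = 1, and the invariant factors of ∂_2 are all 1, so H_1 ≅ Z.
  H_2: rank ker ∂_2 − rank ∂_3 = (5 − 5) − 0 = 0, and there is no ∂_3, so H_2 ≅ 0.

H_0 ≅ Z,  H_1 ≅ Z,  H_2 = 0.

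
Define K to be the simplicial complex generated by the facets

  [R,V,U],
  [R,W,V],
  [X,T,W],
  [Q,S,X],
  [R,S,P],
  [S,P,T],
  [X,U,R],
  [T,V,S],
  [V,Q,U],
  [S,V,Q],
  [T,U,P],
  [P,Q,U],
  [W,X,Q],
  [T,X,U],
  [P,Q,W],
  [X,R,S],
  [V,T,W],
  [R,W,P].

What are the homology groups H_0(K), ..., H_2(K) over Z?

Order the vertices as P < Q < R < S < T < U < V < W < X. Listing each simplex with vertices in this order, K has dimension 2 with simplices:

  0-simplices (9): P, Q, R, S, T, U, V, W, X
  1-simplices (27): PQ, PR, PS, PT, PU, PW, QS, QU, QV, QW, QX, RS, RU, RV, RW, RX, ST, SV, SX, TU, TV, TW, TX, UV, UX, VW, WX
  2-simplices (18): PQU, PQW, PRS, PRW, PST, PTU, QSV, QSX, QUV, QWX, RSX, RUV, RUX, RVW, STV, TUX, TVW, TWX

Hence C_0 ≅ Z^9, C_1 ≅ Z^27, C_2 ≅ Z^18.

The boundary map ∂_1: C_1 → C_0 maps an edge to its endpoints' difference, ∂[p,q] = q − p. For instance
  ∂TW = W − T.
As a 9×27 matrix over Z this has rank 8, with invariant factors (1,1,1,1,1,1,1,1).

Boundary ∂_2: C_2 → C_1 acts by ∂[p,q,r] = [q,r] − [p,r] + [p,q]. For instance
  ∂PQU = QU − PU + PQ,
  ∂QWX = WX − QX + QW.
The 27×18 boundary matrix has rank 17 and Smith normal form diag(1,1,1,1,1,1,1,1,1,1,1,1,1,1,1,1,1).

Reading off H_k = ker ∂_k / im ∂_{k+1}:

  H_0: rank C_0 − rank ∂_1 = 9 − 8 = 1, and the invariant factors of ∂_1 are all 1, so H_0 = Z.
  H_1: rank ker ∂_1 − rank ∂_2 = (27 − 8) − 17 = 2, and the invariant factors of ∂_2 are all 1, so H_1 = Z^2.
  H_2: rank ker ∂_2 − rank ∂_3 = (18 − 17) − 0 = 1, and there is no ∂_3, so H_2 = Z.

As a check, the Euler characteristic is 9 − 27 + 18 = 0, which agrees with 1 − 2 + 1 = 0.

H_0 ≅ Z,  H_1 ≅ Z^2,  H_2 ≅ Z.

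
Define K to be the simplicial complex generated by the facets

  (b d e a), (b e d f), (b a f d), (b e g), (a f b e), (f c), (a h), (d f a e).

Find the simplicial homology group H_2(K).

H_2 = 0.

Fix the vertex order a < b < c < d < e < f < g < h and write every simplex with vertices in increasing order. Then dim K = 3 and the simplices of K are:

  0-simplices (8): a, b, c, d, e, f, g, h
  1-simplices (14): ab, ad, ae, af, ah, bd, be, bf, bg, cf, de, df, ef, eg
  2-simplices (11): abd, abe, abf, ade, adf, aef, bde, bdf, bef, beg, def
  3-simplices (5): abde, abdf, abef, adef, bdef

so the chain groups are C_0 ≅ Z^8, C_1 ≅ Z^14, C_2 ≅ Z^11, C_3 ≅ Z^5.

Boundary ∂_1: C_1 → C_0 sends each edge [p,q] (with p < q) to q − p.
The 8×14 boundary matrix has rank 7 and Smith normal form diag(1,1,1,1,1,1,1).

∂_2: C_2 → C_1 sends each 2-simplex [p,q,r] to [q,r] − [p,r] + [p,q]. For instance
  ∂def = ef − df + de,
  ∂bde = de − be + bd.
The 14×11 boundary matrix has rank 7 and Smith normal form diag(1,1,1,1,1,1,1).

Boundary ∂_3: C_3 → C_2 sends each 3-simplex σ to the alternating sum Σ_i (−1)^i (σ with its i-th vertex removed). For instance
  ∂bdef = def − bef + bdf − bde,
  ∂abef = bef − aef + abf − abe.
The resulting 11×5 matrix has rank 4, and its Smith normal form has invariant factors (1,1,1,1).

Reading off H_k = ker ∂_k / im ∂_{k+1}:

  H_2: rank ker ∂_2 − rank ∂_3 = (11 − 7) − 4 = 0, and the invariant factors of ∂_3 are all 1, so H_2 = 0.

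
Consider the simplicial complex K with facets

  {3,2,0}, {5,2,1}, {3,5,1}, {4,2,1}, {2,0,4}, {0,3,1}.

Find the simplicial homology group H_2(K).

We work with the vertex ordering 0 < 1 < 2 < 3 < 4 < 5. The simplices of K, each written with vertices in increasing order, are:

  0-simplices (6): [0], [1], [2], [3], [4], [5]
  1-simplices (12): [0,1], [0,2], [0,3], [0,4], [1,2], [1,3], [1,4], [1,5], [2,3], [2,4], [2,5], [3,5]
  2-simplices (6): [0,1,3], [0,2,3], [0,2,4], [1,2,4], [1,2,5], [1,3,5]

Hence C_0 ≅ Z^6, C_1 ≅ Z^12, C_2 ≅ Z^6.

∂_1: C_1 → C_0 sends each edge [p,q] (with p < q) to q − p.
This gives a 6×12 integer matrix of rank 5; reducing to Smith normal form yields diagonal entries (1,1,1,1,1).

The boundary map ∂_2: C_2 → C_1 maps a triangle to the signed sum of its edges. For instance
  ∂[1,2,5] = [2,5] − [1,5] + [1,2],
  ∂[1,3,5] = [3,5] − [1,5] + [1,3].
This gives a 12×6 integer matrix of rank 6; reducing to Smith normal form yields diagonal entries (1,1,1,1,1,1).

Computing H_k = (kernel of ∂_k) / (image of ∂_{k+1}):

  H_2: rank ker ∂_2 − rank ∂_3 = (6 − 6) − 0 = 0, and there is no ∂_3, so H_2 = 0.

H_2 = 0.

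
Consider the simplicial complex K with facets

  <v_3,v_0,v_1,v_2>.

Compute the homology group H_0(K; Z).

We work with the vertex ordering v_0 < v_1 < v_2 < v_3. The simplices of K, each written with vertices in increasing order, are:

  0-simplices (4): [v_0], [v_1], [v_2], [v_3]
  1-simplices (6): [v_0,v_1], [v_0,v_2], [v_0,v_3], [v_1,v_2], [v_1,v_3], [v_2,v_3]
  2-simplices (4): [v_0,v_1,v_2], [v_0,v_1,v_3], [v_0,v_2,v_3], [v_1,v_2,v_3]
  3-simplices (1): [v_0,v_1,v_2,v_3]

Hence C_0 ≅ Z^4, C_1 ≅ Z^6, C_2 ≅ Z^4, C_3 ≅ Z^1.

∂_1: C_1 → C_0 is given by ∂[p,q] = [q] − [p]. For instance
  ∂[v_2,v_3] = [v_3] − [v_2].
This gives a 4×6 integer matrix of rank 3; reducing to Smith normal form yields diagonal entries (1,1,1).

The boundary map ∂_2: C_2 → C_1 sends each 2-simplex [p,q,r] to [q,r] − [p,r] + [p,q]. For instance
  ∂[v_1,v_2,v_3] = [v_2,v_3] − [v_1,v_3] + [v_1,v_2],
  ∂[v_0,v_1,v_3] = [v_1,v_3] − [v_0,v_3] + [v_0,v_1].
The resulting 6×4 matrix has rank 3, and its Smith normal form has invariant factors (1,1,1).

The boundary map ∂_3: C_3 → C_2 sends each 3-simplex σ to the alternating sum Σ_i (−1)^i (σ with its i-th vertex removed). For instance
  ∂[v_0,v_1,v_2,v_3] = [v_1,v_2,v_3] − [v_0,v_2,v_3] + [v_0,v_1,v_3] − [v_0,v_1,v_2].
This gives a 4×1 integer matrix of rank 1; reducing to Smith normal form yields diagonal entries (1).

Now H_k = ker ∂_k / im ∂_{k+1}, so:

  H_0: rank C_0 − rank ∂_1 = 4 − 3 = 1, and the invariant factors of ∂_1 are all 1, so H_0 = Z.

(K is a triangulation of the 3-simplex.)

H_0 ≅ Z.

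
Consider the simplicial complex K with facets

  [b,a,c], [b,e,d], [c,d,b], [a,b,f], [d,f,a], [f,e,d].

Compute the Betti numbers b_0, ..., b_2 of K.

b_0 = 1, b_1 = 1, b_2 = 0.

Order the vertices as a < b < c < d < e < f. Listing each simplex with vertices in this order, K has dimension 2 with simplices:

  0-simplices (6): a, b, c, d, e, f
  1-simplices (12): ab, ac, ad, af, bc, bd, be, bf, cd, de, df, ef
  2-simplices (6): abc, abf, adf, bcd, bde, def

Hence C_0 ≅ Z^6, C_1 ≅ Z^12, C_2 ≅ Z^6.

The boundary map ∂_1: C_1 → C_0 sends each edge [p,q] (with p < q) to q − p. For instance
  ∂af = f − a.
The 6×12 boundary matrix has rank 5 and Smith normal form diag(1,1,1,1,1).

∂_2: C_2 → C_1 acts by ∂[p,q,r] = [q,r] − [p,r] + [p,q]. For instance
  ∂abc = bc − ac + ab,
  ∂adf = df − af + ad.
This gives a 12×6 integer matrix of rank 6; reducing to Smith normal form yields diagonal entries (1,1,1,1,1,1).

Reading off H_k = ker ∂_k / im ∂_{k+1}:

  H_0: rank C_0 − rank ∂_1 = 6 − 5 = 1, and the invariant factors of ∂_1 are all 1, so H_0 = Z.
  H_1: rank ker ∂_1 − rank ∂_2 = (12 − 5) − 6 = 1, and the invariant factors of ∂_2 are all 1, so H_1 = Z.
  H_2: rank ker ∂_2 − rank ∂_3 = (6 − 6) − 0 = 0, and there is no ∂_3, so H_2 = 0.

Hence the Betti numbers are b_0 = 1, b_1 = 1, b_2 = 0.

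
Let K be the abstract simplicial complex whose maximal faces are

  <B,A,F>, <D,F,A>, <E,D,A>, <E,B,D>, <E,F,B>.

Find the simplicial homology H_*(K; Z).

Fix the vertex order A < B < D < E < F and write every simplex with vertices in increasing order. Then dim K = 2 and the simplices of K are:

  0-simplices (5): A, B, D, E, F
  1-simplices (10): AB, AD, AE, AF, BD, BE, BF, DE, DF, EF
  2-simplices (5): ABF, ADE, ADF, BDE, BEF

Hence C_0 ≅ Z^5, C_1 ≅ Z^10, C_2 ≅ Z^5.

Boundary ∂_1: C_1 → C_0 is given by ∂[p,q] = [q] − [p].
This gives a 5×10 integer matrix of rank 4; reducing to Smith normal form yields diagonal entries (1,1,1,1).

Boundary ∂_2: C_2 → C_1 maps a triangle to the signed sum of its edges. For instance
  ∂BDE = DE − BE + BD,
  ∂ADF = DF − AF + AD.
This gives a 10×5 integer matrix of rank 5; reducing to Smith normal form yields diagonal entries (1,1,1,1,1).

Reading off H_k = ker ∂_k / im ∂_{k+1}:

  H_0: rank C_0 − rank ∂_1 = 5 − 4 = 1, and the invariant factors of ∂_1 are all 1, so H_0 ≅ Z.
  H_1: rank ker ∂_1 − rank ∂_2 = (10 − 4) − 5 = 1, and the invariant factors of ∂_2 are all 1, so H_1 ≅ Z.
  H_2: rank ker ∂_2 − rank ∂_3 = (5 − 5) − 0 = 0, and there is no ∂_3, so H_2 ≅ 0.

H_0 = Z,  H_1 = Z,  H_2 = 0.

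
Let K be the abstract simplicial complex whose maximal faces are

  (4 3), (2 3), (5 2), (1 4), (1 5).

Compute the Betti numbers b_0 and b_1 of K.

Order the vertices as 1 < 2 < 3 < 4 < 5. Listing each simplex with vertices in this order, K has dimension 1 with simplices:

  0-simplices (5): [1], [2], [3], [4], [5]
  1-simplices (5): [1,4], [1,5], [2,3], [2,5], [3,4]

so the chain groups are C_0 ≅ Z^5, C_1 ≅ Z^5.

∂_1: C_1 → C_0 maps an edge to its endpoints' difference, ∂[p,q] = q − p. For instance
  ∂[3,4] = [4] − [3].
The 5×5 boundary matrix has rank 4 and Smith normal form diag(1,1,1,1).

Now H_k = ker ∂_k / im ∂_{k+1}, so:

  H_0: rank C_0 − rank ∂_1 = 5 − 4 = 1, and the invariant factors of ∂_1 are all 1, so H_0 = Z.
  H_1: rank ker ∂_1 − rank ∂_2 = (5 − 4) − 0 = 1, and there is no ∂_2, so H_1 = Z.

As a check, the Euler characteristic is 5 − 5 = 0, which agrees with 1 − 1 = 0.
(K is a triangulation of the circle S^1.)

Hence the Betti numbers are b_0 = 1, b_1 = 1.

b_0 = 1, b_1 = 1.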